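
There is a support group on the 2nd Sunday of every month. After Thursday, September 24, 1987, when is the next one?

October 11, 1987

September 1987 starts on a Tuesday; its first Sunday is the 6th, so the 2nd Sunday is the 13th — September 13, 1987.
That is not after September 24, 1987, so look at October 1987.
October 1987 starts on a Thursday; its first Sunday is the 4th, so the 2nd Sunday is the 11th — October 11, 1987.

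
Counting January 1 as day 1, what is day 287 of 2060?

October 13, 2060

January has 31 days (287 − 31 = 256 remain).
February has 29 days (256 − 29 = 227 remain).
March has 31 days (227 − 31 = 196 remain).
April has 30 days (196 − 30 = 166 remain).
May has 31 days (166 − 31 = 135 remain).
June has 30 days (135 − 30 = 105 remain).
July has 31 days (105 − 31 = 74 remain).
August has 31 days (74 − 31 = 43 remain).
September has 30 days (43 − 30 = 13 remain).
13 into October → October 13.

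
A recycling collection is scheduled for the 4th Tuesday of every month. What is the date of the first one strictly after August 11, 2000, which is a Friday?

August 2000 starts on a Tuesday; its first Tuesday is the 1st, so the 4th Tuesday is the 22nd — August 22, 2000.
August 22, 2000 is after August 11, 2000, so that is the next one.

August 22, 2000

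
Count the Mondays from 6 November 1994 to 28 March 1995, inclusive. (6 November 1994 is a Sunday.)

21

6 November 1994 is a Sunday; the first Monday on or after it is 7 November 1994 (1 day later).
From 7 November 1994 to 28 March 1995: 23 + 31 + 31 + 28 + 28 = 141 days (rest of November, December, January, February, March).
141 ÷ 7 = 20 full weeks with remainder 1, so 20 more Mondays after the first → 21.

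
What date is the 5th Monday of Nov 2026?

The first Monday of Nov 2026 is Nov 2.
The 5th Monday is 4 weeks later: 2 + 28 = 30.

Nov 30, 2026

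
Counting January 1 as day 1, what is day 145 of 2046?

2046-05-25

January has 31 days (145 − 31 = 114 remain).
February has 28 days (114 − 28 = 86 remain).
March has 31 days (86 − 31 = 55 remain).
April has 30 days (55 − 30 = 25 remain).
25 into May → May 25.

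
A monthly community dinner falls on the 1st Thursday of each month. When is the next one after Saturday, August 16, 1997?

August 1997 starts on a Friday, so its 1st Thursday is August 7, 1997 (6 days in).
That is not after August 16, 1997, so look at September 1997.
September 1997 starts on a Monday, so its 1st Thursday is September 4, 1997 (3 days in).

September 4, 1997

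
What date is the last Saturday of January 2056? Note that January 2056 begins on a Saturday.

January 2056 begins on a Saturday, so the first Saturday is January 1.
January 2056 has 31 days. Adding weeks: 1, 8, 15, 22, 29 — the last one ≤ 31 is the 29th.

2056-01-29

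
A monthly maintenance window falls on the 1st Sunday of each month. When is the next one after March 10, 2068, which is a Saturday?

April 1, 2068

March 2068 starts on a Thursday, so its 1st Sunday is March 4, 2068 (3 days in).
That is not after March 10, 2068, so look at April 2068.
April 2068 starts on a Sunday, so its 1st Sunday is April 1, 2068.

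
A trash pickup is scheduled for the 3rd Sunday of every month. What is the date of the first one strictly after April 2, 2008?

April 2008 starts on a Tuesday; its first Sunday is the 6th, so the 3rd Sunday is the 20th — April 20, 2008.
April 20, 2008 is after April 2, 2008, so that is the next one.

April 20, 2008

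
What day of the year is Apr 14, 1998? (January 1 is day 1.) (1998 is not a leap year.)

Days in months before Apr: 31 + 28 + 31 = 90.
Plus 14 days into Apr → day 104.

104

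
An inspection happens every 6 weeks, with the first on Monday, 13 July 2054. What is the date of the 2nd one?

The 2nd occurrence is 1 interval after the first: 1 × 42 = 42 days after 13 July 2054.
July has 31 days — 18 days to the end of July leaves 24.
24 days into August → 24 August 2054.

24 August 2054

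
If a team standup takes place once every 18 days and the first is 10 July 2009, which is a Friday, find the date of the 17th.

The 17th occurrence is 16 intervals after the first: 16 × 18 = 288 days after 10 July 2009.
July has 31 days — 21 days to the end of July leaves 267.
August has 31 days (236 left).
September has 30 days (206 left).
October has 31 days (175 left).
November has 30 days (145 left).
December has 31 days (114 left).
January has 31 days (83 left).
February has 28 days (55 left).
March has 31 days (24 left).
24 days into April → 24 April 2010.

24 April 2010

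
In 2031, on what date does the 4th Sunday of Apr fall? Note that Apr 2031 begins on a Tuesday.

Apr 2031 begins on a Tuesday, so the first Sunday is Apr 6 (5 days later).
The 4th Sunday is 3 weeks later: 6 + 21 = 27.

Apr 27, 2031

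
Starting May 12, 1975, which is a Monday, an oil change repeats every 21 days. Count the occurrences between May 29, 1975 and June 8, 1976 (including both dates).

18

Occurrences land 21·i days after May 12, 1975 for i = 0, 1, 2, …
May 29, 1975 is 17 days after the start; 17 ÷ 21 = 0 remainder 17; since the remainder is 17, round up to i = 1. First occurrence in the window: #2 on June 2, 1975 (1×21 = 21 days in).
June 8, 1976 is 393 days after the start; 393 ÷ 21 = 18 remainder 15. Last occurrence in the window: #19 on May 24, 1976.
Occurrences #2 through #19: 18 in total.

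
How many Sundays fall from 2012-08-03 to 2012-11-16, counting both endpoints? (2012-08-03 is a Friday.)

2012-08-03 is a Friday; the first Sunday on or after it is 2012-08-05 (2 days later).
From 2012-08-05 to 2012-11-16: 26 + 30 + 31 + 16 = 103 days (rest of August, September, October, November).
103 ÷ 7 = 14 full weeks with remainder 5, so 14 more Sundays after the first → 15.

15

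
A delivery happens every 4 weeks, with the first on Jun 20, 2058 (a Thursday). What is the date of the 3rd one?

The 3rd occurrence is 2 intervals after the first: 2 × 28 = 56 days after Jun 20, 2058.
Jun has 30 days — 10 days to the end of Jun leaves 46.
Jul has 31 days (15 left).
15 days into Aug → Aug 15, 2058.

Aug 15, 2058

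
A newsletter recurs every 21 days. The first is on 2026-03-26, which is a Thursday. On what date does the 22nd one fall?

The 22nd occurrence is 21 intervals after the first: 21 × 21 = 441 days after 2026-03-26.
March has 31 days — 5 days to the end of March leaves 436.
From end of March to end of 2026 is 275 days (161 left).
January has 31 days (130 left).
February has 28 days (102 left).
March has 31 days (71 left).
April has 30 days (41 left).
May has 31 days (10 left).
10 days into June → 2027-06-10.

2027-06-10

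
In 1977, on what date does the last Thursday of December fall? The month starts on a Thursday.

December 1977 begins on a Thursday, so the first Thursday is December 1.
December 1977 has 31 days. Adding weeks: 1, 8, 15, 22, 29 — the last one ≤ 31 is the 29th.

1977-12-29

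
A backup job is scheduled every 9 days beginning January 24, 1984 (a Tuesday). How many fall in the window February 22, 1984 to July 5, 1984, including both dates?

Occurrences land 9·i days after January 24, 1984 for i = 0, 1, 2, …
February 22, 1984 is 29 days after the start; 29 ÷ 9 = 3 remainder 2; since the remainder is 2, round up to i = 4. First occurrence in the window: #5 on February 29, 1984 (4×9 = 36 days in).
July 5, 1984 is 163 days after the start; 163 ÷ 9 = 18 remainder 1. Last occurrence in the window: #19 on July 4, 1984.
Occurrences #5 through #19: 15 in total.

15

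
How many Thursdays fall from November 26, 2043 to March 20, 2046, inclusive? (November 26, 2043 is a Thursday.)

121

November 26, 2043 is a Thursday; the first Thursday on or after it is November 26, 2043.
From November 26, 2043 to March 20, 2046: 35 + 366 + 365 + 79 = 845 days (rest of 2043, 2044, 2045, to March 20, 2046 in 2046).
845 ÷ 7 = 120 full weeks with remainder 5, so 120 more Thursdays after the first → 121.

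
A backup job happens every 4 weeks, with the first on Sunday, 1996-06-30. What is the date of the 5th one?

1996-10-20

The 5th occurrence is 4 intervals after the first: 4 × 28 = 112 days after 1996-06-30.
June has 30 days — 0 days to the end of June leaves 112.
July has 31 days (81 left).
August has 31 days (50 left).
September has 30 days (20 left).
20 days into October → 1996-10-20.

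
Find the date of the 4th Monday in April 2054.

2054-04-27

The first Monday of April 2054 is April 6.
The 4th Monday is 3 weeks later: 6 + 21 = 27.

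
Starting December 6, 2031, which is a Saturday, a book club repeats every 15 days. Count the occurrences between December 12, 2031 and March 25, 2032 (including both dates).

Occurrences land 15·i days after December 6, 2031 for i = 0, 1, 2, …
December 12, 2031 is 6 days after the start; 6 ÷ 15 = 0 remainder 6; since the remainder is 6, round up to i = 1. First occurrence in the window: #2 on December 21, 2031 (1×15 = 15 days in).
March 25, 2032 is 110 days after the start; 110 ÷ 15 = 7 remainder 5. Last occurrence in the window: #8 on March 20, 2032.
Occurrences #2 through #8: 7 in total.

7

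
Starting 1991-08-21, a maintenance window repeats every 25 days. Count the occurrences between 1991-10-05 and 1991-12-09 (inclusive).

3

Occurrences land 25·i days after 1991-08-21 for i = 0, 1, 2, …
1991-10-05 is 45 days after the start; 45 ÷ 25 = 1 remainder 20; since the remainder is 20, round up to i = 2. First occurrence in the window: #3 on 1991-10-10 (2×25 = 50 days in).
1991-12-09 is 110 days after the start; 110 ÷ 25 = 4 remainder 10. Last occurrence in the window: #5 on 1991-11-29.
Occurrences #3 through #5: 3 in total.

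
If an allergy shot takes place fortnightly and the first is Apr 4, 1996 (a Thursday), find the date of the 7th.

Jun 27, 1996

The 7th occurrence is 6 intervals after the first: 6 × 14 = 84 days after Apr 4, 1996.
Apr has 30 days — 26 days to the end of Apr leaves 58.
May has 31 days (27 left).
27 days into Jun → Jun 27, 1996.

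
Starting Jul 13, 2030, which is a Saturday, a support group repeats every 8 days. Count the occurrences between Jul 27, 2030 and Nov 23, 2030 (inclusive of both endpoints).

15

Occurrences land 8·i days after Jul 13, 2030 for i = 0, 1, 2, …
Jul 27, 2030 is 14 days after the start; 14 ÷ 8 = 1 remainder 6; since the remainder is 6, round up to i = 2. First occurrence in the window: #3 on Jul 29, 2030 (2×8 = 16 days in).
Nov 23, 2030 is 133 days after the start; 133 ÷ 8 = 16 remainder 5. Last occurrence in the window: #17 on Nov 18, 2030.
Occurrences #3 through #17: 15 in total.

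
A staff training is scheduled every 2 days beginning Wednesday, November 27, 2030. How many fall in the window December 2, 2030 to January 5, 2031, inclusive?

Occurrences land 2·i days after November 27, 2030 for i = 0, 1, 2, …
December 2, 2030 is 5 days after the start; 5 ÷ 2 = 2 remainder 1; since the remainder is 1, round up to i = 3. First occurrence in the window: #4 on December 3, 2030 (3×2 = 6 days in).
January 5, 2031 is 39 days after the start; 39 ÷ 2 = 19 remainder 1. Last occurrence in the window: #20 on January 4, 2031.
Occurrences #4 through #20: 17 in total.

17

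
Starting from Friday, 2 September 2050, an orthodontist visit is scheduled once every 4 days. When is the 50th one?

17 March 2051

The 50th occurrence is 49 intervals after the first: 49 × 4 = 196 days after 2 September 2050.
September has 30 days — 28 days to the end of September leaves 168.
October has 31 days (137 left).
November has 30 days (107 left).
December has 31 days (76 left).
January has 31 days (45 left).
February has 28 days (17 left).
17 days into March → 17 March 2051.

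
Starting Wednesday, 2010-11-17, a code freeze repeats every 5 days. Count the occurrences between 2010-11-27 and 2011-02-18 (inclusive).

Occurrences land 5·i days after 2010-11-17 for i = 0, 1, 2, …
2010-11-27 is 10 days after the start; 10 ÷ 5 = 2 remainder 0. First occurrence in the window: #3 on 2010-11-27 (2×5 = 10 days in).
2011-02-18 is 93 days after the start; 93 ÷ 5 = 18 remainder 3. Last occurrence in the window: #19 on 2011-02-15.
Occurrences #3 through #19: 17 in total.

17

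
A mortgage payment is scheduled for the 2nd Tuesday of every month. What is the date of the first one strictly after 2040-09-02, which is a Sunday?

September 2040 starts on a Saturday; its first Tuesday is the 4th, so the 2nd Tuesday is the 11th — 2040-09-11.
2040-09-11 is after 2040-09-02, so that is the next one.

2040-09-11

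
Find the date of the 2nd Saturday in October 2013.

October 12, 2013

October 2013 begins on a Tuesday, so the first Saturday is October 5 (4 days later).
The 2nd Saturday is 1 weeks later: 5 + 7 = 12.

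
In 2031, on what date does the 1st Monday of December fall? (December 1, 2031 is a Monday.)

December 1, 2031

December 2031 begins on a Monday, so the first Monday is December 1.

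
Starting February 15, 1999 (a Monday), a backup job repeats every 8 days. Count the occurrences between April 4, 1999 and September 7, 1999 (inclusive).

20

Occurrences land 8·i days after February 15, 1999 for i = 0, 1, 2, …
April 4, 1999 is 48 days after the start; 48 ÷ 8 = 6 remainder 0. First occurrence in the window: #7 on April 4, 1999 (6×8 = 48 days in).
September 7, 1999 is 204 days after the start; 204 ÷ 8 = 25 remainder 4. Last occurrence in the window: #26 on September 3, 1999.
Occurrences #7 through #26: 20 in total.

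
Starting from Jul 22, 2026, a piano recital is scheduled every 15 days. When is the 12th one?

Jan 3, 2027

The 12th occurrence is 11 intervals after the first: 11 × 15 = 165 days after Jul 22, 2026.
Jul has 31 days — 9 days to the end of Jul leaves 156.
Aug has 31 days (125 left).
Sep has 30 days (95 left).
Oct has 31 days (64 left).
Nov has 30 days (34 left).
Dec has 31 days (3 left).
3 days into Jan → Jan 3, 2027.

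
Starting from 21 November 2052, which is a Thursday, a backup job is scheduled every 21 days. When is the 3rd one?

2 January 2053

The 3rd occurrence is 2 intervals after the first: 2 × 21 = 42 days after 21 November 2052.
November has 30 days — 9 days to the end of November leaves 33.
December has 31 days (2 left).
2 days into January → 2 January 2053.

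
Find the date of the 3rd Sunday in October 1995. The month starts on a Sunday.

October 15, 1995

October 1995 begins on a Sunday, so the first Sunday is October 1.
The 3rd Sunday is 2 weeks later: 1 + 14 = 15.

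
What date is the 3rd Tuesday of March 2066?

16 March 2066

The first Tuesday of March 2066 is March 2.
The 3rd Tuesday is 2 weeks later: 2 + 14 = 16.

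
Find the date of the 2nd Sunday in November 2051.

The first Sunday of November 2051 is November 5.
The 2nd Sunday is 1 weeks later: 5 + 7 = 12.

2051-11-12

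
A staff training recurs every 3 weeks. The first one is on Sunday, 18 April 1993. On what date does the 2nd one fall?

9 May 1993

The 2nd occurrence is 1 interval after the first: 1 × 21 = 21 days after 18 April 1993.
April has 30 days — 12 days to the end of April leaves 9.
9 days into May → 9 May 1993.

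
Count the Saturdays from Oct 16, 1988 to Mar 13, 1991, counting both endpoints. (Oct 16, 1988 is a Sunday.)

125

Oct 16, 1988 is a Sunday; the first Saturday on or after it is Oct 22, 1988 (6 days later).
From Oct 22, 1988 to Mar 13, 1991: 70 + 365 + 365 + 72 = 872 days (rest of 1988, 1989, 1990, to Mar 13, 1991 in 1991).
872 ÷ 7 = 124 full weeks with remainder 4, so 124 more Saturdays after the first → 125.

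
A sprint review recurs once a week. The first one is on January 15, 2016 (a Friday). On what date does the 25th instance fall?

The 25th occurrence is 24 intervals after the first: 24 × 7 = 168 days after January 15, 2016.
January has 31 days — 16 days to the end of January leaves 152.
February has 29 days (123 left).
March has 31 days (92 left).
April has 30 days (62 left).
May has 31 days (31 left).
June has 30 days (1 left).
1 day into July → July 1, 2016.

July 1, 2016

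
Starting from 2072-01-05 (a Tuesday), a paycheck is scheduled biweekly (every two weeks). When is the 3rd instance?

The 3rd occurrence is 2 intervals after the first: 2 × 14 = 28 days after 2072-01-05.
January has 31 days — 26 days to the end of January leaves 2.
2 days into February → 2072-02-02.

2072-02-02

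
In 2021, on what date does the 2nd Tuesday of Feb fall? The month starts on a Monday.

Feb 2021 begins on a Monday, so the first Tuesday is Feb 2 (1 day later).
The 2nd Tuesday is 1 weeks later: 2 + 7 = 9.

Feb 9, 2021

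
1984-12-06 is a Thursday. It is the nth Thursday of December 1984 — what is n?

Day 6 falls in week ⌈6/7⌉ of the month.
Days 1–7 hold the 1st Thursday, 8–14 the 2nd, 15–21 the 3rd, 22–28 the 4th, 29–31 the 5th.
6 is in the range for the 1st.

1st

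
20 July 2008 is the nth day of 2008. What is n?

202

Days in months before July: 31 + 29 + 31 + 30 + 31 + 30 = 182.
Plus 20 days into July → day 202.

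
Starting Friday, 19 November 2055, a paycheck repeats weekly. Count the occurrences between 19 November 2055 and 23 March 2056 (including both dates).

18

Occurrences land 7·i days after 19 November 2055 for i = 0, 1, 2, …
The window opens on the start date, so the first occurrence inside is #1 on 19 November 2055.
23 March 2056 is 125 days after the start; 125 ÷ 7 = 17 remainder 6. Last occurrence in the window: #18 on 17 March 2056.
Occurrences #1 through #18: 18 in total.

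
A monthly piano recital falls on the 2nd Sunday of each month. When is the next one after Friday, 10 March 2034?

12 March 2034

March 2034 starts on a Wednesday; its first Sunday is the 5th, so the 2nd Sunday is the 12th — 12 March 2034.
12 March 2034 is after 10 March 2034, so that is the next one.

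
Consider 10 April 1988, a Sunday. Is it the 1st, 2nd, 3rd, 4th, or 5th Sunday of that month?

Day 10 falls in week ⌈10/7⌉ of the month.
Days 1–7 hold the 1st Sunday, 8–14 the 2nd, 15–21 the 3rd, 22–28 the 4th, 29–31 the 5th.
10 is in the range for the 2nd.

2nd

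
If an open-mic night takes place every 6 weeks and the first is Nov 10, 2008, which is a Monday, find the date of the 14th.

The 14th occurrence is 13 intervals after the first: 13 × 42 = 546 days after Nov 10, 2008.
Nov has 30 days — 20 days to the end of Nov leaves 526.
From end of Nov to end of 2008 is 31 days (495 left).
2009 has 365 days (130 left).
Jan has 31 days (99 left).
Feb has 28 days (71 left).
Mar has 31 days (40 left).
Apr has 30 days (10 left).
10 days into May → May 10, 2010.

May 10, 2010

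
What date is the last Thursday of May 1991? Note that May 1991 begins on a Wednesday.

1991-05-30

May 1991 begins on a Wednesday, so the first Thursday is May 2 (1 day later).
May 1991 has 31 days. Adding weeks: 2, 9, 16, 23, 30 — the last one ≤ 31 is the 30th.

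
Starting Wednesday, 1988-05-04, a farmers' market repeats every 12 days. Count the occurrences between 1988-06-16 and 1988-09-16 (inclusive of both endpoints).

Occurrences land 12·i days after 1988-05-04 for i = 0, 1, 2, …
1988-06-16 is 43 days after the start; 43 ÷ 12 = 3 remainder 7; since the remainder is 7, round up to i = 4. First occurrence in the window: #5 on 1988-06-21 (4×12 = 48 days in).
1988-09-16 is 135 days after the start; 135 ÷ 12 = 11 remainder 3. Last occurrence in the window: #12 on 1988-09-13.
Occurrences #5 through #12: 8 in total.

8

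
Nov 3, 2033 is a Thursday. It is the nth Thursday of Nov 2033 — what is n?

1st

Day 3 falls in week ⌈3/7⌉ of the month.
Days 1–7 hold the 1st Thursday, 8–14 the 2nd, 15–21 the 3rd, 22–28 the 4th, 29–31 the 5th.
3 is in the range for the 1st.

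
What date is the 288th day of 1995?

January has 31 days (288 − 31 = 257 remain).
February has 28 days (257 − 28 = 229 remain).
March has 31 days (229 − 31 = 198 remain).
April has 30 days (198 − 30 = 168 remain).
May has 31 days (168 − 31 = 137 remain).
June has 30 days (137 − 30 = 107 remain).
July has 31 days (107 − 31 = 76 remain).
August has 31 days (76 − 31 = 45 remain).
September has 30 days (45 − 30 = 15 remain).
15 into October → October 15.

October 15, 1995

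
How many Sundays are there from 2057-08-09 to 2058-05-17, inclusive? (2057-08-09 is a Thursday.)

40

2057-08-09 is a Thursday; the first Sunday on or after it is 2057-08-12 (3 days later).
From 2057-08-12 to 2058-05-17: 19 + 30 + 31 + 30 + 31 + 31 + 28 + 31 + 30 + 17 = 278 days (rest of August, September, October, November, December, January, February, March, April, May).
278 ÷ 7 = 39 full weeks with remainder 5, so 39 more Sundays after the first → 40.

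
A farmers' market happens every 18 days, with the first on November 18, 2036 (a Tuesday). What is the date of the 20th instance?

October 26, 2037

The 20th occurrence is 19 intervals after the first: 19 × 18 = 342 days after November 18, 2036.
November has 30 days — 12 days to the end of November leaves 330.
December has 31 days (299 left).
January has 31 days (268 left).
February has 28 days (240 left).
March has 31 days (209 left).
April has 30 days (179 left).
May has 31 days (148 left).
June has 30 days (118 left).
July has 31 days (87 left).
August has 31 days (56 left).
September has 30 days (26 left).
26 days into October → October 26, 2037.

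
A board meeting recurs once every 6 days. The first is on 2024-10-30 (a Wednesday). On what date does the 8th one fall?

The 8th occurrence is 7 intervals after the first: 7 × 6 = 42 days after 2024-10-30.
October has 31 days — 1 day to the end of October leaves 41.
November has 30 days (11 left).
11 days into December → 2024-12-11.

2024-12-11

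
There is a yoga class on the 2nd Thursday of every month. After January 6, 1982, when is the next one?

January 1982 starts on a Friday; its first Thursday is the 7th, so the 2nd Thursday is the 14th — January 14, 1982.
January 14, 1982 is after January 6, 1982, so that is the next one.

January 14, 1982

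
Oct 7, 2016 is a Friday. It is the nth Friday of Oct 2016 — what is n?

Day 7 falls in week ⌈7/7⌉ of the month.
Days 1–7 hold the 1st Friday, 8–14 the 2nd, 15–21 the 3rd, 22–28 the 4th, 29–31 the 5th.
7 is in the range for the 1st.

1st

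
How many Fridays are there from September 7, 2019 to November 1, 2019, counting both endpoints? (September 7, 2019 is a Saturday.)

8

September 7, 2019 is a Saturday; the first Friday on or after it is September 13, 2019 (6 days later).
From September 13, 2019 to November 1, 2019: 17 + 31 + 1 = 49 days (rest of September, October, November).
49 ÷ 7 = 7 full weeks with remainder 0, so 7 more Fridays after the first → 8.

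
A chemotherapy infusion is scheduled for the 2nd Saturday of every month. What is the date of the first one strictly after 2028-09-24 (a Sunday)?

September 2028 starts on a Friday; its first Saturday is the 2nd, so the 2nd Saturday is the 9th — 2028-09-09.
That is not after 2028-09-24, so look at October 2028.
October 2028 starts on a Sunday; its first Saturday is the 7th, so the 2nd Saturday is the 14th — 2028-10-14.

2028-10-14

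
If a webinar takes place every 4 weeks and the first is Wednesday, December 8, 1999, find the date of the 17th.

February 28, 2001

The 17th occurrence is 16 intervals after the first: 16 × 28 = 448 days after December 8, 1999.
December has 31 days — 23 days to the end of December leaves 425.
2000 has 366 days (59 left).
January has 31 days (28 left).
28 days into February → February 28, 2001.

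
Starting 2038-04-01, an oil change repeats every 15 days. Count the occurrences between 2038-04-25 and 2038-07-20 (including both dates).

6

Occurrences land 15·i days after 2038-04-01 for i = 0, 1, 2, …
2038-04-25 is 24 days after the start; 24 ÷ 15 = 1 remainder 9; since the remainder is 9, round up to i = 2. First occurrence in the window: #3 on 2038-05-01 (2×15 = 30 days in).
2038-07-20 is 110 days after the start; 110 ÷ 15 = 7 remainder 5. Last occurrence in the window: #8 on 2038-07-15.
Occurrences #3 through #8: 6 in total.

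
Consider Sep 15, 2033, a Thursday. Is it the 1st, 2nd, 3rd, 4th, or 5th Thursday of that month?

Day 15 falls in week ⌈15/7⌉ of the month.
Days 1–7 hold the 1st Thursday, 8–14 the 2nd, 15–21 the 3rd, 22–28 the 4th, 29–31 the 5th.
15 is in the range for the 3rd.

3rd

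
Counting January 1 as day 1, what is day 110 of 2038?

20 April 2038

January has 31 days (110 − 31 = 79 remain).
February has 28 days (79 − 28 = 51 remain).
March has 31 days (51 − 31 = 20 remain).
20 into April → April 20.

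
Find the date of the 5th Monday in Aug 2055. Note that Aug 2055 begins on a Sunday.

Aug 2055 begins on a Sunday, so the first Monday is Aug 2 (1 day later).
The 5th Monday is 4 weeks later: 2 + 28 = 30.

Aug 30, 2055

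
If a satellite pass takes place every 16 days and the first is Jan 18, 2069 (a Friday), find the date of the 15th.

The 15th occurrence is 14 intervals after the first: 14 × 16 = 224 days after Jan 18, 2069.
Jan has 31 days — 13 days to the end of Jan leaves 211.
Feb has 28 days (183 left).
Mar has 31 days (152 left).
Apr has 30 days (122 left).
May has 31 days (91 left).
Jun has 30 days (61 left).
Jul has 31 days (30 left).
30 days into Aug → Aug 30, 2069.

Aug 30, 2069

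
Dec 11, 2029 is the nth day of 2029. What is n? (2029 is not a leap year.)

Days in months before Dec: 31 + 28 + 31 + 30 + 31 + 30 + 31 + 31 + 30 + 31 + 30 = 334.
Plus 11 days into Dec → day 345.

345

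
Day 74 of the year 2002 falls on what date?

January has 31 days (74 − 31 = 43 remain).
February has 28 days (43 − 28 = 15 remain).
15 into March → March 15.

March 15, 2002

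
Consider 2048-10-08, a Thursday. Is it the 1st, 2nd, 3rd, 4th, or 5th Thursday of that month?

2nd

Day 8 falls in week ⌈8/7⌉ of the month.
Days 1–7 hold the 1st Thursday, 8–14 the 2nd, 15–21 the 3rd, 22–28 the 4th, 29–31 the 5th.
8 is in the range for the 2nd.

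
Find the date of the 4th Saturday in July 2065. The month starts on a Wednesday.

July 2065 begins on a Wednesday, so the first Saturday is July 4 (3 days later).
The 4th Saturday is 3 weeks later: 4 + 21 = 25.

July 25, 2065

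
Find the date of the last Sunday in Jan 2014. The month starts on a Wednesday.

Jan 2014 begins on a Wednesday, so the first Sunday is Jan 5 (4 days later).
Jan 2014 has 31 days. Adding weeks: 5, 12, 19, 26 — the last one ≤ 31 is the 26th.

Jan 26, 2014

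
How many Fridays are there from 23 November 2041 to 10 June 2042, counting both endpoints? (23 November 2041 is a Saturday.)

23 November 2041 is a Saturday; the first Friday on or after it is 29 November 2041 (6 days later).
From 29 November 2041 to 10 June 2042: 1 + 31 + 31 + 28 + 31 + 30 + 31 + 10 = 193 days (rest of November, December, January, February, March, April, May, June).
193 ÷ 7 = 27 full weeks with remainder 4, so 27 more Fridays after the first → 28.

28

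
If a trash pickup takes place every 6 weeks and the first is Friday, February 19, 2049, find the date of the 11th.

The 11th occurrence is 10 intervals after the first: 10 × 42 = 420 days after February 19, 2049.
February has 28 days — 9 days to the end of February leaves 411.
From end of February to end of 2049 is 306 days (105 left).
January has 31 days (74 left).
February has 28 days (46 left).
March has 31 days (15 left).
15 days into April → April 15, 2050.

April 15, 2050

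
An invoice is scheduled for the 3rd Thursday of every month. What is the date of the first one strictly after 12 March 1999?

March 1999 starts on a Monday; its first Thursday is the 4th, so the 3rd Thursday is the 18th — 18 March 1999.
18 March 1999 is after 12 March 1999, so that is the next one.

18 March 1999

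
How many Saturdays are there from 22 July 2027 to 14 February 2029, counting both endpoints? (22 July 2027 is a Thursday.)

82

22 July 2027 is a Thursday; the first Saturday on or after it is 24 July 2027 (2 days later).
From 24 July 2027 to 14 February 2029: 160 + 366 + 45 = 571 days (rest of 2027, 2028, to 14 February 2029 in 2029).
571 ÷ 7 = 81 full weeks with remainder 4, so 81 more Saturdays after the first → 82.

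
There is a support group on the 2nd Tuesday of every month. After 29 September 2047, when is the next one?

8 October 2047

September 2047 starts on a Sunday; its first Tuesday is the 3rd, so the 2nd Tuesday is the 10th — 10 September 2047.
That is not after 29 September 2047, so look at October 2047.
October 2047 starts on a Tuesday; its first Tuesday is the 1st, so the 2nd Tuesday is the 8th — 8 October 2047.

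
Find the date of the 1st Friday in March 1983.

1983-03-04

March 1983 begins on a Tuesday, so the first Friday is March 4 (3 days later).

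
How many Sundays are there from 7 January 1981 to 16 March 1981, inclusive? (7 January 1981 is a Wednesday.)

7 January 1981 is a Wednesday; the first Sunday on or after it is 11 January 1981 (4 days later).
From 11 January 1981 to 16 March 1981: 20 + 28 + 16 = 64 days (rest of January, February, March).
64 ÷ 7 = 9 full weeks with remainder 1, so 9 more Sundays after the first → 10.

10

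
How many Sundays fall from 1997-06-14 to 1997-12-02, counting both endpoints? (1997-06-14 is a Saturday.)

25

1997-06-14 is a Saturday; the first Sunday on or after it is 1997-06-15 (1 day later).
From 1997-06-15 to 1997-12-02: 15 + 31 + 31 + 30 + 31 + 30 + 2 = 170 days (rest of June, July, August, September, October, November, December).
170 ÷ 7 = 24 full weeks with remainder 2, so 24 more Sundays after the first → 25.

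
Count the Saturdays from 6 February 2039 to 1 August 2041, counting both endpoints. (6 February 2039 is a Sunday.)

129

6 February 2039 is a Sunday; the first Saturday on or after it is 12 February 2039 (6 days later).
From 12 February 2039 to 1 August 2041: 322 + 366 + 213 = 901 days (rest of 2039, 2040, to 1 August 2041 in 2041).
901 ÷ 7 = 128 full weeks with remainder 5, so 128 more Saturdays after the first → 129.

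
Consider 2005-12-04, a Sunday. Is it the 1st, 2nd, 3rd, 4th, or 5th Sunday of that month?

Day 4 falls in week ⌈4/7⌉ of the month.
Days 1–7 hold the 1st Sunday, 8–14 the 2nd, 15–21 the 3rd, 22–28 the 4th, 29–31 the 5th.
4 is in the range for the 1st.

1st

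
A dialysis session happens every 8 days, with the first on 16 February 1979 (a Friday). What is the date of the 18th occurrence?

The 18th occurrence is 17 intervals after the first: 17 × 8 = 136 days after 16 February 1979.
February has 28 days — 12 days to the end of February leaves 124.
March has 31 days (93 left).
April has 30 days (63 left).
May has 31 days (32 left).
June has 30 days (2 left).
2 days into July → 2 July 1979.

2 July 1979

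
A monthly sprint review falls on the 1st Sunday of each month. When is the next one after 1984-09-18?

September 1984 starts on a Saturday, so its 1st Sunday is 1984-09-02 (1 day in).
That is not after 1984-09-18, so look at October 1984.
October 1984 starts on a Monday, so its 1st Sunday is 1984-10-07 (6 days in).

1984-10-07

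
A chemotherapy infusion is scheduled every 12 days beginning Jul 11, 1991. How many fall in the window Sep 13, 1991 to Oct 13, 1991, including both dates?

Occurrences land 12·i days after Jul 11, 1991 for i = 0, 1, 2, …
Sep 13, 1991 is 64 days after the start; 64 ÷ 12 = 5 remainder 4; since the remainder is 4, round up to i = 6. First occurrence in the window: #7 on Sep 21, 1991 (6×12 = 72 days in).
Oct 13, 1991 is 94 days after the start; 94 ÷ 12 = 7 remainder 10. Last occurrence in the window: #8 on Oct 3, 1991.
Occurrences #7 through #8: 2 in total.

2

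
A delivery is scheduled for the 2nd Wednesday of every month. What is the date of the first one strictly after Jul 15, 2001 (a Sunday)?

Aug 8, 2001

Jul 2001 starts on a Sunday; its first Wednesday is the 4th, so the 2nd Wednesday is the 11th — Jul 11, 2001.
That is not after Jul 15, 2001, so look at Aug 2001.
Aug 2001 starts on a Wednesday; its first Wednesday is the 1st, so the 2nd Wednesday is the 8th — Aug 8, 2001.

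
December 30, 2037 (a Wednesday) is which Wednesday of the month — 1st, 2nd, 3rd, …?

5th

Day 30 falls in week ⌈30/7⌉ of the month.
Days 1–7 hold the 1st Wednesday, 8–14 the 2nd, 15–21 the 3rd, 22–28 the 4th, 29–31 the 5th.
30 is in the range for the 5th.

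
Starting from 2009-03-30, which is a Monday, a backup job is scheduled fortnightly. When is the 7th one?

The 7th occurrence is 6 intervals after the first: 6 × 14 = 84 days after 2009-03-30.
March has 31 days — 1 day to the end of March leaves 83.
April has 30 days (53 left).
May has 31 days (22 left).
22 days into June → 2009-06-22.

2009-06-22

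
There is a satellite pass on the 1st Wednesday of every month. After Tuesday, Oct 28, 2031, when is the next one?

Oct 2031 starts on a Wednesday, so its 1st Wednesday is Oct 1, 2031.
That is not after Oct 28, 2031, so look at Nov 2031.
Nov 2031 starts on a Saturday, so its 1st Wednesday is Nov 5, 2031 (4 days in).

Nov 5, 2031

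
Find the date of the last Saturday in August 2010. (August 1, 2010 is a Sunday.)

28 August 2010

August 2010 begins on a Sunday, so the first Saturday is August 7 (6 days later).
August 2010 has 31 days. Adding weeks: 7, 14, 21, 28 — the last one ≤ 31 is the 28th.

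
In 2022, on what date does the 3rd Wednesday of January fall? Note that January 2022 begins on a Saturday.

2022-01-19

January 2022 begins on a Saturday, so the first Wednesday is January 5 (4 days later).
The 3rd Wednesday is 2 weeks later: 5 + 14 = 19.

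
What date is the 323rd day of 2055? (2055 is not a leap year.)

January has 31 days (323 − 31 = 292 remain).
February has 28 days (292 − 28 = 264 remain).
March has 31 days (264 − 31 = 233 remain).
April has 30 days (233 − 30 = 203 remain).
May has 31 days (203 − 31 = 172 remain).
June has 30 days (172 − 30 = 142 remain).
July has 31 days (142 − 31 = 111 remain).
August has 31 days (111 − 31 = 80 remain).
September has 30 days (80 − 30 = 50 remain).
October has 31 days (50 − 31 = 19 remain).
19 into November → November 19.

2055-11-19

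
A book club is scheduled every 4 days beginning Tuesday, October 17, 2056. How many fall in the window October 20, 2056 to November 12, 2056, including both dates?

Occurrences land 4·i days after October 17, 2056 for i = 0, 1, 2, …
October 20, 2056 is 3 days after the start; 3 ÷ 4 = 0 remainder 3; since the remainder is 3, round up to i = 1. First occurrence in the window: #2 on October 21, 2056 (1×4 = 4 days in).
November 12, 2056 is 26 days after the start; 26 ÷ 4 = 6 remainder 2. Last occurrence in the window: #7 on November 10, 2056.
Occurrences #2 through #7: 6 in total.

6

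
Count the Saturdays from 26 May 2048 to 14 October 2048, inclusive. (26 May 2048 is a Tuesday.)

26 May 2048 is a Tuesday; the first Saturday on or after it is 30 May 2048 (4 days later).
From 30 May 2048 to 14 October 2048: 1 + 30 + 31 + 31 + 30 + 14 = 137 days (rest of May, June, July, August, September, October).
137 ÷ 7 = 19 full weeks with remainder 4, so 19 more Saturdays after the first → 20.

20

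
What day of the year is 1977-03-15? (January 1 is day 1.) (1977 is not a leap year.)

74

Days in months before March: 31 + 28 = 59.
Plus 15 days into March → day 74.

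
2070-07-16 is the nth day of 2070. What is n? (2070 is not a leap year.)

197

Days in months before July: 31 + 28 + 31 + 30 + 31 + 30 = 181.
Plus 16 days into July → day 197.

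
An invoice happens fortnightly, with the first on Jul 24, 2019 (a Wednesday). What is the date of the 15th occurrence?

Feb 5, 2020

The 15th occurrence is 14 intervals after the first: 14 × 14 = 196 days after Jul 24, 2019.
Jul has 31 days — 7 days to the end of Jul leaves 189.
Aug has 31 days (158 left).
Sep has 30 days (128 left).
Oct has 31 days (97 left).
Nov has 30 days (67 left).
Dec has 31 days (36 left).
Jan has 31 days (5 left).
5 days into Feb → Feb 5, 2020.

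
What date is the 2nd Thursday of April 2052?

April 2052 begins on a Monday, so the first Thursday is April 4 (3 days later).
The 2nd Thursday is 1 weeks later: 4 + 7 = 11.

2052-04-11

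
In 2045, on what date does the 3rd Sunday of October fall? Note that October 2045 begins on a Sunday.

15 October 2045

October 2045 begins on a Sunday, so the first Sunday is October 1.
The 3rd Sunday is 2 weeks later: 1 + 14 = 15.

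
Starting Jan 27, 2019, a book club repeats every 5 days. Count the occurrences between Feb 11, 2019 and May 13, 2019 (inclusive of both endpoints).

Occurrences land 5·i days after Jan 27, 2019 for i = 0, 1, 2, …
Feb 11, 2019 is 15 days after the start; 15 ÷ 5 = 3 remainder 0. First occurrence in the window: #4 on Feb 11, 2019 (3×5 = 15 days in).
May 13, 2019 is 106 days after the start; 106 ÷ 5 = 21 remainder 1. Last occurrence in the window: #22 on May 12, 2019.
Occurrences #4 through #22: 19 in total.

19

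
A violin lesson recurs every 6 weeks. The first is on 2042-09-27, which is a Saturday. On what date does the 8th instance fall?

The 8th occurrence is 7 intervals after the first: 7 × 42 = 294 days after 2042-09-27.
September has 30 days — 3 days to the end of September leaves 291.
October has 31 days (260 left).
November has 30 days (230 left).
December has 31 days (199 left).
January has 31 days (168 left).
February has 28 days (140 left).
March has 31 days (109 left).
April has 30 days (79 left).
May has 31 days (48 left).
June has 30 days (18 left).
18 days into July → 2043-07-18.

2043-07-18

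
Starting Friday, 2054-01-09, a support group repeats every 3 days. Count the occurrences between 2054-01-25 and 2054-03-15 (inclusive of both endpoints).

Occurrences land 3·i days after 2054-01-09 for i = 0, 1, 2, …
2054-01-25 is 16 days after the start; 16 ÷ 3 = 5 remainder 1; since the remainder is 1, round up to i = 6. First occurrence in the window: #7 on 2054-01-27 (6×3 = 18 days in).
2054-03-15 is 65 days after the start; 65 ÷ 3 = 21 remainder 2. Last occurrence in the window: #22 on 2054-03-13.
Occurrences #7 through #22: 16 in total.

16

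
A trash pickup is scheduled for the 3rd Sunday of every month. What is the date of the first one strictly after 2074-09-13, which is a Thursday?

2074-09-16

September 2074 starts on a Saturday; its first Sunday is the 2nd, so the 3rd Sunday is the 16th — 2074-09-16.
2074-09-16 is after 2074-09-13, so that is the next one.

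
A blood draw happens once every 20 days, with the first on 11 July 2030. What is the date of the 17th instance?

The 17th occurrence is 16 intervals after the first: 16 × 20 = 320 days after 11 July 2030.
July has 31 days — 20 days to the end of July leaves 300.
August has 31 days (269 left).
September has 30 days (239 left).
October has 31 days (208 left).
November has 30 days (178 left).
December has 31 days (147 left).
January has 31 days (116 left).
February has 28 days (88 left).
March has 31 days (57 left).
April has 30 days (27 left).
27 days into May → 27 May 2031.

27 May 2031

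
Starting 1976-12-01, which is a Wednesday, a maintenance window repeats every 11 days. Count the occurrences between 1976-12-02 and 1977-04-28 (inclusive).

13

Occurrences land 11·i days after 1976-12-01 for i = 0, 1, 2, …
1976-12-02 is 1 day after the start; 1 ÷ 11 = 0 remainder 1; since the remainder is 1, round up to i = 1. First occurrence in the window: #2 on 1976-12-12 (1×11 = 11 days in).
1977-04-28 is 148 days after the start; 148 ÷ 11 = 13 remainder 5. Last occurrence in the window: #14 on 1977-04-23.
Occurrences #2 through #14: 13 in total.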